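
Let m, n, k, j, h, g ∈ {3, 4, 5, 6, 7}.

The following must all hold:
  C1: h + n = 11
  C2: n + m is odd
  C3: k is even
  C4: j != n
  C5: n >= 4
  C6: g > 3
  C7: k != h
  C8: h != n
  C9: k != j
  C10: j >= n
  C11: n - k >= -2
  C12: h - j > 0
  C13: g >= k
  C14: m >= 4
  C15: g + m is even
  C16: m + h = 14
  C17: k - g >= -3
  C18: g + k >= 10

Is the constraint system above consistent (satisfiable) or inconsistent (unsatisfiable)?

Satisfiable

Take m = 7, n = 4, k = 4, j = 5, h = 7, g = 7. Then constraint 1: h + n = 11; constraint 11: n - k = 0; constraint 12: h - j = 2, and every other listed constraint is also met.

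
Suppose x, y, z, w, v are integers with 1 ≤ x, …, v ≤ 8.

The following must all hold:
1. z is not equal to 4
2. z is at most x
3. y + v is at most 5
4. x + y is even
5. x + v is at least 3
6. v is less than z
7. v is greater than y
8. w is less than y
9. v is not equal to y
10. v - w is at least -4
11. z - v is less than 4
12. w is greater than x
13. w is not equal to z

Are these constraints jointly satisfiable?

Constraints 2, 6, 7, 8, and 12 give v < z, z ≤ x, x < w, w < y, y < v. Chaining: v < z ≤ x < w < y < v, which forces v < v — impossible.

Unsatisfiable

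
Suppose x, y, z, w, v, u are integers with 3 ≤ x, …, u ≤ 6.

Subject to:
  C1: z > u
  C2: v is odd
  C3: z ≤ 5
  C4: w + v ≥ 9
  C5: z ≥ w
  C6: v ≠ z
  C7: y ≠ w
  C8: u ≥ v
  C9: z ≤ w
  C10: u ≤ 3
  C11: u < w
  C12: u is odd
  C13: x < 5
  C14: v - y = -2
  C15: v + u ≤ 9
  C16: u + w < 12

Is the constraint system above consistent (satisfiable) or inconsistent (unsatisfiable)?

From constraints 3 and 5: w ≤ z ≤ 5. From constraints 8 and 10: v ≤ u ≤ 3. Hence w + v ≤ 8. But constraint 4 requires w + v ≥ 9, and 9 > 8. Contradiction.

Unsatisfiable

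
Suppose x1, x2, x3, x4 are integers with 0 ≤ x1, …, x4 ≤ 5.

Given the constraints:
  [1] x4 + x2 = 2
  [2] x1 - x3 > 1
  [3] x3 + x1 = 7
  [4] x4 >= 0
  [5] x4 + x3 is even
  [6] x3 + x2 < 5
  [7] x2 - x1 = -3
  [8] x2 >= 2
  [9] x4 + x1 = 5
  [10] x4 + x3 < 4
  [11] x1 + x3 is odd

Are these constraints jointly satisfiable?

Try x1 = 5, x2 = 2, x3 = 2, x4 = 0.
Check constraint 1: x4 + x2 = 2; constraint 2: x1 - x3 = 3. The remaining constraints are straightforward to verify.

Satisfiable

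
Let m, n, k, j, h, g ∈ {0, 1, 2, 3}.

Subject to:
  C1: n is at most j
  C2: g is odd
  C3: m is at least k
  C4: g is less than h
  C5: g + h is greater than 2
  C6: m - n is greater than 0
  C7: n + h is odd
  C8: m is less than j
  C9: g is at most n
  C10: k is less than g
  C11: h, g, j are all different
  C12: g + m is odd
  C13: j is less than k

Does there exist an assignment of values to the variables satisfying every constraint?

Constraints 6, 8, 9, 10, and 13 give k < g, g ≤ n, n < m, m < j, j < k. Chaining: k < g ≤ n < m < j < k, which forces k < k — impossible.

Unsatisfiable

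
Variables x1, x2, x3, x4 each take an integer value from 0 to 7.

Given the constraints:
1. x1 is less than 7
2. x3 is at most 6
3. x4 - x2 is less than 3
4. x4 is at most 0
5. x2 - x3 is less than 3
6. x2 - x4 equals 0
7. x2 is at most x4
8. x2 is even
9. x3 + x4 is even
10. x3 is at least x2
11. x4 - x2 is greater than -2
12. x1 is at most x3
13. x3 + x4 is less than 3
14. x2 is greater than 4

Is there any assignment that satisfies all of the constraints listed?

From constraint 14: x2 ≥ 5. From constraints 4 and 7: x2 ≤ x4 and x4 ≤ 0, so x2 ≤ 0. But 0 < 5, so no value of x2 works.

Unsatisfiable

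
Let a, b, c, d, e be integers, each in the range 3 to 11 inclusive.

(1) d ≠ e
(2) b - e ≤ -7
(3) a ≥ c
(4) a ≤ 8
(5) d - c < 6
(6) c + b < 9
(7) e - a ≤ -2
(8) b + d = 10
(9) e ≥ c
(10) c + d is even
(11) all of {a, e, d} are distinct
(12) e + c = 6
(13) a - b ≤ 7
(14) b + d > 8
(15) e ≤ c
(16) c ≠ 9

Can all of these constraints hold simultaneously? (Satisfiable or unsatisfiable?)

Unsatisfiable

Constraints 2, 7, and 13 give e − b ≥ 7, b − a ≥ -7, a − e ≥ 2.
Adding all 3 inequalities: the left sides telescope to 0, and the right sides sum to 7 + (-7) + 2 = 2. So 0 ≥ 2, which is false.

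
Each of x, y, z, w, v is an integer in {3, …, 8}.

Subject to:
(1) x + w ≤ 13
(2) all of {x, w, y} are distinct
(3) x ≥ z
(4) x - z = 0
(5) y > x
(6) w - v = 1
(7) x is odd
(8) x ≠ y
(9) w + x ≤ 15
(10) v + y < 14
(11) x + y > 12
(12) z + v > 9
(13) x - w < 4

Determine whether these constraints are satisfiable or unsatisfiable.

Take x = 7, y = 8, z = 7, w = 6, v = 5. Then constraint 1: x + w = 13; constraint 4: x - z = 0, and every other listed constraint is also met.

Satisfiable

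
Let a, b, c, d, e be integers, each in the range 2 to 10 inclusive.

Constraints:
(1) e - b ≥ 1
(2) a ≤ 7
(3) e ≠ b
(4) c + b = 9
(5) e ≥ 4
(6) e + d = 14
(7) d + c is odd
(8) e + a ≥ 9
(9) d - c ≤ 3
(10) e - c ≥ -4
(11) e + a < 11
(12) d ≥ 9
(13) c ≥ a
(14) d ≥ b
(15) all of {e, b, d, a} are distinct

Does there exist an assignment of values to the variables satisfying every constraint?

Satisfiable

One satisfying assignment is a = 4, b = 3, c = 6, d = 9, e = 5.
For the less obvious constraints — constraint 1: e - b = 2; constraint 4: c + b = 9; constraint 6: e + d = 14 — and the others hold by inspection.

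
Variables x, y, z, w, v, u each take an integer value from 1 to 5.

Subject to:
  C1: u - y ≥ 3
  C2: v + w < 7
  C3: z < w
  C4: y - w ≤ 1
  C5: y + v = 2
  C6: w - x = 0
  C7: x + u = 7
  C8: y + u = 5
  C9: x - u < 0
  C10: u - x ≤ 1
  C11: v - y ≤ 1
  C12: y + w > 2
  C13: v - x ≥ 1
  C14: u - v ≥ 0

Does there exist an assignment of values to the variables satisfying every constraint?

Constraints 1, 10, 11, and 13 give x − u ≥ -1, u − y ≥ 3, y − v ≥ -1, v − x ≥ 1.
Adding all 4 inequalities: the left sides telescope to 0, and the right sides sum to (-1) + 3 + (-1) + 1 = 2. So 0 ≥ 2, which is false.

Unsatisfiable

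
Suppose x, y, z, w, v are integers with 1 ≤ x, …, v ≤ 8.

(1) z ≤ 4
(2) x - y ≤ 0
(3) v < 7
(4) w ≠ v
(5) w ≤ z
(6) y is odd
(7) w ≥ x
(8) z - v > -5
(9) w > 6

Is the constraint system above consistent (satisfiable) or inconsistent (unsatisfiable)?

From constraint 9: w ≥ 7. From constraints 1 and 5: w ≤ z and z ≤ 4, so w ≤ 4. But 4 < 7, so no value of w works.

Unsatisfiable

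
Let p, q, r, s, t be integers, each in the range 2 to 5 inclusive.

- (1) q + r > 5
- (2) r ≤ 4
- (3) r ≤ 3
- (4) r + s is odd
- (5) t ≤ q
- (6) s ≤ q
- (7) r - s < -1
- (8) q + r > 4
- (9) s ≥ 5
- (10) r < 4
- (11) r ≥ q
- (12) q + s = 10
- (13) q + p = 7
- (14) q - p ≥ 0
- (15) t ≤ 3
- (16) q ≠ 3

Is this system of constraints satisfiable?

From constraints 6 and 9: q ≥ s and s ≥ 5, so q ≥ 5. From constraints 2 and 11: q ≤ r and r ≤ 4, so q ≤ 4. But 4 < 5, so no value of q works.

Unsatisfiable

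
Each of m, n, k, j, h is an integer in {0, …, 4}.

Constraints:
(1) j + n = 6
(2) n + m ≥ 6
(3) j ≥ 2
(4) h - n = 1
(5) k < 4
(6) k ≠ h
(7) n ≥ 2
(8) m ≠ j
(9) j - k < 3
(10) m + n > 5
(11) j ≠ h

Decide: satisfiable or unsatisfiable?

Take m = 4, n = 3, k = 1, j = 3, h = 4. Then constraint 1: j + n = 6; constraint 2: n + m = 7, and every other listed constraint is also met.

Satisfiable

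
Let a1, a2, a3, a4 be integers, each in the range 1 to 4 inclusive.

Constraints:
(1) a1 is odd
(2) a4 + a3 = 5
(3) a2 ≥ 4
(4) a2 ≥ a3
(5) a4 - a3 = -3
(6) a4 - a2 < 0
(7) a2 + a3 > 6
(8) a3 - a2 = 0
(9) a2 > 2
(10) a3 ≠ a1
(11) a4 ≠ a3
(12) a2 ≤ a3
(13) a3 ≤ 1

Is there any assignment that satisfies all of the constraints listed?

Unsatisfiable

From constraints 3 and 12: a3 ≥ a2 and a2 ≥ 4, so a3 ≥ 4. From constraint 13: a3 ≤ 1. But 1 < 4, so no value of a3 works.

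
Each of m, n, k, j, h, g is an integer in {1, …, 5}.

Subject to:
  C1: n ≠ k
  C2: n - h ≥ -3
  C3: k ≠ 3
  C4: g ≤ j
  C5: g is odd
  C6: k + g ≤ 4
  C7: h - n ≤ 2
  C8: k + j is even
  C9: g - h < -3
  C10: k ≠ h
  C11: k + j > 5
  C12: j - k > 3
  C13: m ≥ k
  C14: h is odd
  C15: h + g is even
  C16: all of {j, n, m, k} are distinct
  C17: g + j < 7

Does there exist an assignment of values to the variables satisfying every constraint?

Try m = 4, n = 3, k = 1, j = 5, h = 5, g = 1.
Check constraint 2: n - h = -2; constraint 6: k + g = 2; constraint 7: h - n = 2. The remaining constraints are straightforward to verify.

Satisfiable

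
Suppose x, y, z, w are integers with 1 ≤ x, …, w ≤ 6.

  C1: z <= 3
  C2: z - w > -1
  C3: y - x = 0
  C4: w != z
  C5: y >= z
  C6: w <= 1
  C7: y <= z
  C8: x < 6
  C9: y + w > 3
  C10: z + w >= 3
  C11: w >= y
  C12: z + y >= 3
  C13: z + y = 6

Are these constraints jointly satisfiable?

From constraint 1: z ≤ 3. From constraints 6 and 11: y ≤ w ≤ 1. Hence z + y ≤ 4. But constraint 13 requires z + y = 6, and 6 > 4. Contradiction.

Unsatisfiable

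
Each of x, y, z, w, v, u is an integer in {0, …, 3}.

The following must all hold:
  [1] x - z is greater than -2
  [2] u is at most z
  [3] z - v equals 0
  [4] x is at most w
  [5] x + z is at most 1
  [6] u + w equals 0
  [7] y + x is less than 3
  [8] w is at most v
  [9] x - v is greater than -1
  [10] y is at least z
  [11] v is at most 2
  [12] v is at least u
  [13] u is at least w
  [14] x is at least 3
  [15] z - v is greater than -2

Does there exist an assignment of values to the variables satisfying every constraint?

Unsatisfiable

From constraints 4 and 14: w ≥ x and x ≥ 3, so w ≥ 3. From constraints 8 and 11: w ≤ v and v ≤ 2, so w ≤ 2. But 2 < 3, so no value of w works.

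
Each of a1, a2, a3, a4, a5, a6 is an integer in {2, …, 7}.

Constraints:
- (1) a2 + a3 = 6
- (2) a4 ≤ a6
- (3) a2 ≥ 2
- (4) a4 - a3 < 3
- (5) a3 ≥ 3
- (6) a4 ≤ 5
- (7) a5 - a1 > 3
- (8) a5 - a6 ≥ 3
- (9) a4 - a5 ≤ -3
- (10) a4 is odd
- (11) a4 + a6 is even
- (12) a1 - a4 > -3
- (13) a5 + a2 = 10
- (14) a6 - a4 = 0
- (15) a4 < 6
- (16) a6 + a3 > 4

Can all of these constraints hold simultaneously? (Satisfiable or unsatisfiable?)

The assignment a1 = 3, a2 = 3, a3 = 3, a4 = 3, a5 = 7, a6 = 3 works:
  constraint 1 holds since a2 + a3 = 6.
  constraint 4 holds since a4 - a3 = 0.
The rest check out directly.

Satisfiable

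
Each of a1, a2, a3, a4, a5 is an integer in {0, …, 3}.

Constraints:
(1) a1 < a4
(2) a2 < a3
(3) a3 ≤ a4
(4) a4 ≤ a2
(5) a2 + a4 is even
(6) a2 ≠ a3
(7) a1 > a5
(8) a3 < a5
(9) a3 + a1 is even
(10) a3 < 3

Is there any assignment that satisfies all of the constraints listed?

Constraints 1, 2, 4, 7, and 8 give a4 ≤ a2, a2 < a3, a3 < a5, a5 < a1, a1 < a4. Chaining: a4 ≤ a2 < a3 < a5 < a1 < a4, which forces a4 < a4 — impossible.

Unsatisfiable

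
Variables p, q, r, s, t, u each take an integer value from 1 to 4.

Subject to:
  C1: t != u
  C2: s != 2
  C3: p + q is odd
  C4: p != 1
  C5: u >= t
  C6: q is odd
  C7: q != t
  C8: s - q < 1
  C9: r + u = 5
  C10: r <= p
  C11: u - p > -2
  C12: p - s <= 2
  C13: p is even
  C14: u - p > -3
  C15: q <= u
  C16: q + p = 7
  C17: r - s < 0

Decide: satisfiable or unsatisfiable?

Setting (p, q, r, s, t, u) = (4, 3, 1, 3, 2, 4) satisfies everything: constraint 8: s - q = 0; constraint 9: r + u = 5; constraint 11: u - p = 0, and the others follow.

Satisfiable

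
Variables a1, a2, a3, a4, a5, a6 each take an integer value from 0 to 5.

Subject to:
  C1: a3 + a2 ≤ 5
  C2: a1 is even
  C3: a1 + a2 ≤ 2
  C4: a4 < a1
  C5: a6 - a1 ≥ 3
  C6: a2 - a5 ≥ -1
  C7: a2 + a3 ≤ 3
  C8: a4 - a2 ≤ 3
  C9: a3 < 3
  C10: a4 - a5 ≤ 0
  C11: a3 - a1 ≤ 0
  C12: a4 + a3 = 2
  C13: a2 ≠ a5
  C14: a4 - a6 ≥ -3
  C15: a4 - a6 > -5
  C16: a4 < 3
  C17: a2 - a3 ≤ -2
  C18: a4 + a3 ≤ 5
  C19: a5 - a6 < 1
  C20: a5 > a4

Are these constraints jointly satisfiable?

Constraints 5, 6, 10, 11, 14, and 17 give a2 − a5 ≥ -1, a5 − a4 ≥ 0, a4 − a6 ≥ -3, a6 − a1 ≥ 3, a1 − a3 ≥ 0, a3 − a2 ≥ 2.
Adding all 6 inequalities: the left sides telescope to 0, and the right sides sum to (-1) + 0 + (-3) + 3 + 0 + 2 = 1. So 0 ≥ 1, which is false.

Unsatisfiable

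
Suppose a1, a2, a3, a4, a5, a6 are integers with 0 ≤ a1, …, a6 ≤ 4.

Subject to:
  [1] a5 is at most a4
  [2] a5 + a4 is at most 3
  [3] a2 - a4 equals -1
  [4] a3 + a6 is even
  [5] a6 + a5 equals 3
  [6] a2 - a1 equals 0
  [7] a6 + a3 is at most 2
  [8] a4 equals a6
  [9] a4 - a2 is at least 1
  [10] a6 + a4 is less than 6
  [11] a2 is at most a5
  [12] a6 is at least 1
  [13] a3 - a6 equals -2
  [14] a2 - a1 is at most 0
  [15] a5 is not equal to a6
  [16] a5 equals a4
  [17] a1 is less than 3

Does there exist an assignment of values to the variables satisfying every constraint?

From constraints 8 and 16, a5 = a4 = a6, so a5 = a6. But constraint 15 says a5 ≠ a6. Contradiction.

Unsatisfiable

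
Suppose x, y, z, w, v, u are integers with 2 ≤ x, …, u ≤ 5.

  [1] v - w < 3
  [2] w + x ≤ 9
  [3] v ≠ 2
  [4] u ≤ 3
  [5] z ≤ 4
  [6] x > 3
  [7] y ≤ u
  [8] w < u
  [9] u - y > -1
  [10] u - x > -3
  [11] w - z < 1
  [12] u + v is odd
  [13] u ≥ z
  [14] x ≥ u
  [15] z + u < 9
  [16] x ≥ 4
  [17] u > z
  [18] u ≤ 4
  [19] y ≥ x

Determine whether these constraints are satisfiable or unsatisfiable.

From constraints 16 and 19: y ≥ x and x ≥ 4, so y ≥ 4. From constraints 4 and 7: y ≤ u and u ≤ 3, so y ≤ 3. But 3 < 4, so no value of y works.

Unsatisfiable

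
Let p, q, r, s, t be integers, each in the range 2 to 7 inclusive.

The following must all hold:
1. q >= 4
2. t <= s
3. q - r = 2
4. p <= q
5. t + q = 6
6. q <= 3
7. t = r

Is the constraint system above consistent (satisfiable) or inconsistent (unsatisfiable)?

Unsatisfiable

From constraint 1: q ≥ 4. From constraint 6: q ≤ 3. But 3 < 4, so no value of q works.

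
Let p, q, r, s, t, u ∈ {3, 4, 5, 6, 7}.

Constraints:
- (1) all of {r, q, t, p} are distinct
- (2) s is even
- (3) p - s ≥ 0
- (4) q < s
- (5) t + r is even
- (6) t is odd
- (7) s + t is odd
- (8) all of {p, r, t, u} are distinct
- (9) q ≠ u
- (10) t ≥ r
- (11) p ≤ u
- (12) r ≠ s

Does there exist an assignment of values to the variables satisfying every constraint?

One satisfying assignment is p = 4, q = 3, r = 5, s = 4, t = 7, u = 6.
For the less obvious constraints — constraint 1: values 5, 3, 7, 4 are distinct; constraint 3: p - s = 0; constraint 8: values 4, 5, 7, 6 are distinct — and the others hold by inspection.

Satisfiable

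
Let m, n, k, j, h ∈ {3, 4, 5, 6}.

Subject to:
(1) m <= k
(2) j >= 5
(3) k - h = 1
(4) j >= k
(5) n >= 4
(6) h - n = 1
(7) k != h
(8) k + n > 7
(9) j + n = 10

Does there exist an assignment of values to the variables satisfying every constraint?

Setting (m, n, k, j, h) = (6, 4, 6, 6, 5) satisfies everything: constraint 3: k - h = 1; constraint 6: h - n = 1; constraint 8: k + n = 10, and the others follow.

Satisfiable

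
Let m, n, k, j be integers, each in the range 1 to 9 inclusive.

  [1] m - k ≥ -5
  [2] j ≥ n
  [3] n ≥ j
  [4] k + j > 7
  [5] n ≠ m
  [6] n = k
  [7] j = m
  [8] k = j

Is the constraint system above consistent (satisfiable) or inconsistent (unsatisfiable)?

From constraints 6, 7, and 8, n = k = j = m, so n = m. But constraint 5 says n ≠ m. Contradiction.

Unsatisfiable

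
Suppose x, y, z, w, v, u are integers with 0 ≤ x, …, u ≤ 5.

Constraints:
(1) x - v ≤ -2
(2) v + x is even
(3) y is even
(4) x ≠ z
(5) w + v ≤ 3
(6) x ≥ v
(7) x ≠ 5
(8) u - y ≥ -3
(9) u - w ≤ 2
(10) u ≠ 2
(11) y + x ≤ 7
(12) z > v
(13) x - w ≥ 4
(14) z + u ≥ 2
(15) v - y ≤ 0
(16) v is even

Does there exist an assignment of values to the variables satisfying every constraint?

Constraints 1, 8, 9, 13, and 15 give u − y ≥ -3, y − v ≥ 0, v − x ≥ 2, x − w ≥ 4, w − u ≥ -2.
Adding all 5 inequalities: the left sides telescope to 0, and the right sides sum to (-3) + 0 + 2 + 4 + (-2) = 1. So 0 ≥ 1, which is false.

Unsatisfiable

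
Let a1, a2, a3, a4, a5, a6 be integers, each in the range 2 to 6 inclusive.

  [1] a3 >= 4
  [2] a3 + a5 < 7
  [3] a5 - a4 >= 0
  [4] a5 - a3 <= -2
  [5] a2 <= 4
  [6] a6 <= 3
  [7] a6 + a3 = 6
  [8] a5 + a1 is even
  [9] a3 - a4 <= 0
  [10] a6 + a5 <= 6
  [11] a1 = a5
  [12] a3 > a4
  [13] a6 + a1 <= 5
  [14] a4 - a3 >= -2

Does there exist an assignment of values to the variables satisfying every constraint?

Unsatisfiable

Constraints 3, 4, and 9 give a5 − a4 ≥ 0, a4 − a3 ≥ 0, a3 − a5 ≥ 2.
Adding all 3 inequalities: the left sides telescope to 0, and the right sides sum to 0 + 0 + 2 = 2. So 0 ≥ 2, which is false.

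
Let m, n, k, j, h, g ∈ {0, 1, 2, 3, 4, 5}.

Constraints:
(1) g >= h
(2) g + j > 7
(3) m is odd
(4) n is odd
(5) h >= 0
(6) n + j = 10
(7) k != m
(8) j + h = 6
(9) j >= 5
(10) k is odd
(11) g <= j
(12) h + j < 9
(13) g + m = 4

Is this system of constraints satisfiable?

Satisfiable

One satisfying assignment is m = 1, n = 5, k = 3, j = 5, h = 1, g = 3.
For the less obvious constraints — constraint 2: g + j = 8; constraint 6: n + j = 10 — and the others hold by inspection.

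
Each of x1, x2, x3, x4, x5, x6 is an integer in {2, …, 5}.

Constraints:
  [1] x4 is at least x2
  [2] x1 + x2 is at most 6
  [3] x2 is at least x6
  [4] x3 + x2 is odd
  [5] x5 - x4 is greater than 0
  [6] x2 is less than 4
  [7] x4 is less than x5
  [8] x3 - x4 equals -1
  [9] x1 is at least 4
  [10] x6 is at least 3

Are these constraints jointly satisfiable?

From constraint 9: x1 ≥ 4. From constraints 3 and 10: x2 ≥ x6 ≥ 3. Hence x1 + x2 ≥ 7. But constraint 2 requires x1 + x2 ≤ 6, and 6 < 7. Contradiction.

Unsatisfiable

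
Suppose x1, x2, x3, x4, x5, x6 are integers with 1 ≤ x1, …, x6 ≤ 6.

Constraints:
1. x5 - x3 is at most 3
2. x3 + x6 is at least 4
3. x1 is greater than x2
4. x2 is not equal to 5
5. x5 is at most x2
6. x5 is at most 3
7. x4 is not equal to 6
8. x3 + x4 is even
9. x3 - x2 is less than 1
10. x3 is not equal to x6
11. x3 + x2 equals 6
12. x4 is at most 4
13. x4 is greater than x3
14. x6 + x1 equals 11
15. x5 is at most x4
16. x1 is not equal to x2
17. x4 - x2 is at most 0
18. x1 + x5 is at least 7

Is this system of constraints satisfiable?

Try x1 = 6, x2 = 4, x3 = 2, x4 = 4, x5 = 3, x6 = 5.
Check constraint 1: x5 - x3 = 1; constraint 2: x3 + x6 = 7; constraint 9: x3 - x2 = -2. The remaining constraints are straightforward to verify.

Satisfiable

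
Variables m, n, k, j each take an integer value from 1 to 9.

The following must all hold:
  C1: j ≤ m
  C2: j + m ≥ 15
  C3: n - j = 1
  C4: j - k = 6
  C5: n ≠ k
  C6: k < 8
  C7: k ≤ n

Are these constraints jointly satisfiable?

The assignment m = 8, n = 8, k = 1, j = 7 works:
  constraint 2 holds since j + m = 15.
  constraint 3 holds since n - j = 1.
The rest check out directly.

Satisfiable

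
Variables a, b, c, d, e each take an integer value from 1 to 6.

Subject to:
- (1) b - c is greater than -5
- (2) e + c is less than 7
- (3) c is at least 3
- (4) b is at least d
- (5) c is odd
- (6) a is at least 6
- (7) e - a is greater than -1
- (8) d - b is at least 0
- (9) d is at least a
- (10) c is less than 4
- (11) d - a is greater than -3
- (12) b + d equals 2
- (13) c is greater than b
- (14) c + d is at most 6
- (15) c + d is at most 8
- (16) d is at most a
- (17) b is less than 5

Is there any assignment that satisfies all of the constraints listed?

Unsatisfiable

From constraint 3: c ≥ 3. From constraints 6 and 9: d ≥ a ≥ 6. Hence c + d ≥ 9. But constraint 15 requires c + d ≤ 8, and 8 < 9. Contradiction.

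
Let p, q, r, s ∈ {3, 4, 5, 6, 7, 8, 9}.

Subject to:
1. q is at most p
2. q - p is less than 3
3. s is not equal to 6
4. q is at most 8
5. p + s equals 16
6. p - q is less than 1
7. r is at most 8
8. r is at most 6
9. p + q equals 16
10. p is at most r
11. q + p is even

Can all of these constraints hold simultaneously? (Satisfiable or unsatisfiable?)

Unsatisfiable

From constraints 8 and 10: p ≤ r ≤ 6. From constraint 4: q ≤ 8. Hence p + q ≤ 14. But constraint 9 requires p + q = 16, and 16 > 14. Contradiction.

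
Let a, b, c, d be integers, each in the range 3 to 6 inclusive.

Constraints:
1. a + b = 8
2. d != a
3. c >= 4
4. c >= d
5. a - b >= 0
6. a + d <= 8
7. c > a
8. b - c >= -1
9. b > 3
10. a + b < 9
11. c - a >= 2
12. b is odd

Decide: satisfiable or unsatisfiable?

Unsatisfiable

Constraints 5, 8, and 11 give a − b ≥ 0, b − c ≥ -1, c − a ≥ 2.
Adding all 3 inequalities: the left sides telescope to 0, and the right sides sum to 0 + (-1) + 2 = 1. So 0 ≥ 1, which is false.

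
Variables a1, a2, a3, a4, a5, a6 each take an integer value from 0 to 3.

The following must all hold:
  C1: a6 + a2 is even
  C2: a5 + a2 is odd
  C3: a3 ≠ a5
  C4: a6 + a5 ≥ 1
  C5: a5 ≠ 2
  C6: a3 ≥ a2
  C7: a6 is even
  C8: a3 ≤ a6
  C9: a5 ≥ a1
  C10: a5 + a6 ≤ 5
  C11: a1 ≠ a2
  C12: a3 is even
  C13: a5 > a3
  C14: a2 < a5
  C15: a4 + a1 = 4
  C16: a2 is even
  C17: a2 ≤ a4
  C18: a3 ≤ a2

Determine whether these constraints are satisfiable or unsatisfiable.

Satisfiable

Try a1 = 2, a2 = 0, a3 = 0, a4 = 2, a5 = 3, a6 = 0.
Check constraint 4: a6 + a5 = 3; constraint 10: a5 + a6 = 3. The remaining constraints are straightforward to verify.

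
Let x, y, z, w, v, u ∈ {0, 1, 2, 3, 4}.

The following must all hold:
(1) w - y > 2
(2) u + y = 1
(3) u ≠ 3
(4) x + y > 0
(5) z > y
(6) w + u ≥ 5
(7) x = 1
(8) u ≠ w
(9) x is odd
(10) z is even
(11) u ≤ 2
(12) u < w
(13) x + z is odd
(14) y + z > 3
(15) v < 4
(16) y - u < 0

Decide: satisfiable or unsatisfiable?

Satisfiable

Try x = 1, y = 0, z = 4, w = 4, v = 2, u = 1.
Check constraint 1: w - y = 4; constraint 2: u + y = 1. The remaining constraints are straightforward to verify.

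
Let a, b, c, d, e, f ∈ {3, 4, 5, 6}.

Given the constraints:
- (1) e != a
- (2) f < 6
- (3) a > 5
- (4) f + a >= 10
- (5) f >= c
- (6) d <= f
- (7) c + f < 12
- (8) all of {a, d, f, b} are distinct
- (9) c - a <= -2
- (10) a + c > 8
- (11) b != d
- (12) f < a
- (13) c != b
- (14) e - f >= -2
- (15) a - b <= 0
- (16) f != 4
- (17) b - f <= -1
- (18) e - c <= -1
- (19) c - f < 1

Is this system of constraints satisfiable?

Unsatisfiable

Constraints 9, 14, 15, 17, and 18 give c − e ≥ 1, e − f ≥ -2, f − b ≥ 1, b − a ≥ 0, a − c ≥ 2.
Adding all 5 inequalities: the left sides telescope to 0, and the right sides sum to 1 + (-2) + 1 + 0 + 2 = 2. So 0 ≥ 2, which is false.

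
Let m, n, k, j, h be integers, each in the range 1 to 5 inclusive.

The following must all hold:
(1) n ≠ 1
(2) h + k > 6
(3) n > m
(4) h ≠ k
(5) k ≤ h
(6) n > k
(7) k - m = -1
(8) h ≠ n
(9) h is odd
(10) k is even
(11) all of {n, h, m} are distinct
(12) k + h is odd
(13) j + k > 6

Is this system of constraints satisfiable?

Satisfiable

Try m = 3, n = 4, k = 2, j = 5, h = 5.
Check constraint 2: h + k = 7; constraint 7: k - m = -1. The remaining constraints are straightforward to verify.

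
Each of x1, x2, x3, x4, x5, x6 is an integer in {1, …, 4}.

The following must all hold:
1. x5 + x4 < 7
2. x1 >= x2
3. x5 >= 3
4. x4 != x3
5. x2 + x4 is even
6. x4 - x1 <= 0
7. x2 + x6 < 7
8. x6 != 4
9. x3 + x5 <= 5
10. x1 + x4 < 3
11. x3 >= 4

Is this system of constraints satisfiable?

From constraint 11: x3 ≥ 4. From constraint 3: x5 ≥ 3. Hence x3 + x5 ≥ 7. But constraint 9 requires x3 + x5 ≤ 5, and 5 < 7. Contradiction.

Unsatisfiable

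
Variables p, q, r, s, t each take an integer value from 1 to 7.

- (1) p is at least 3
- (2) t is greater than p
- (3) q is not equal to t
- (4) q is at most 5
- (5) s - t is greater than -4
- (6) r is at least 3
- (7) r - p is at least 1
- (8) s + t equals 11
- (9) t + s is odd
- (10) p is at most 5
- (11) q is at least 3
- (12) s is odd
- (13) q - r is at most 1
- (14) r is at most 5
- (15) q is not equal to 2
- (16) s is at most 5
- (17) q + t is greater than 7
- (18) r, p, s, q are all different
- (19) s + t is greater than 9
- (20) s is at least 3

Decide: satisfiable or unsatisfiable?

Unsatisfiable

Constraints 1, 4, 6, 10, 11, 14, 16, and 20 confine each of r, p, s, q to the 3 values {3, …, 5}.
Constraint 18 requires all 4 of them to be distinct, but only 3 values are available — impossible by the pigeonhole principle.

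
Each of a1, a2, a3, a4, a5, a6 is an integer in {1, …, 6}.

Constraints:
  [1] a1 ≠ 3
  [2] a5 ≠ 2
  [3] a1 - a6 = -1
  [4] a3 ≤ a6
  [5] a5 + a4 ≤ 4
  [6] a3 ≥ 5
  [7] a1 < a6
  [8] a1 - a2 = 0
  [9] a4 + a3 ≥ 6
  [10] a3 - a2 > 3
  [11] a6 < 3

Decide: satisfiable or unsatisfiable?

Unsatisfiable

From constraints 4 and 6: a6 ≥ a3 and a3 ≥ 5, so a6 ≥ 5. From constraint 11: a6 ≤ 2. But 2 < 5, so no value of a6 works.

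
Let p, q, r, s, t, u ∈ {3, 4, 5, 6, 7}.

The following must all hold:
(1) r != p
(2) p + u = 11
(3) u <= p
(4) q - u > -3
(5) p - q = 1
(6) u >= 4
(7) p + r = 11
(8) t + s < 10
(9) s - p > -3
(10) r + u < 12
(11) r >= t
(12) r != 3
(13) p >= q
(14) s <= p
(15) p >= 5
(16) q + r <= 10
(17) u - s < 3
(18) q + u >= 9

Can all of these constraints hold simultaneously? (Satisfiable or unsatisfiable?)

Try p = 6, q = 5, r = 5, s = 5, t = 4, u = 5.
Check constraint 2: p + u = 11; constraint 4: q - u = 0. The remaining constraints are straightforward to verify.

Satisfiable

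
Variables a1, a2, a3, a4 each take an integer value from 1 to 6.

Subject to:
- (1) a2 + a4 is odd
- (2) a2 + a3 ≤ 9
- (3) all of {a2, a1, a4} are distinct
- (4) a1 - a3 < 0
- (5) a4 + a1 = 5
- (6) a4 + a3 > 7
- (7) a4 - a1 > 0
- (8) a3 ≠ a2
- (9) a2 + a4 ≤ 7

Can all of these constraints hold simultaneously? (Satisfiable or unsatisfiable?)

Try a1 = 2, a2 = 4, a3 = 5, a4 = 3.
Check constraint 2: a2 + a3 = 9; constraint 4: a1 - a3 = -3; constraint 5: a4 + a1 = 5. The remaining constraints are straightforward to verify.

Satisfiable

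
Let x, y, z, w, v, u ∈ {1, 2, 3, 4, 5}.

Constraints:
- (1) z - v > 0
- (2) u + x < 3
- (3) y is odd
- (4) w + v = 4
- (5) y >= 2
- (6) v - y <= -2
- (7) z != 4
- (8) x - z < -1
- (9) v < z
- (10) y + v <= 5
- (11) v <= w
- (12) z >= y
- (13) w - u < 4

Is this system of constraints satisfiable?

Satisfiable

The assignment x = 1, y = 3, z = 3, w = 3, v = 1, u = 1 works:
  constraint 1 holds since z - v = 2.
  constraint 2 holds since u + x = 2.
The rest check out directly.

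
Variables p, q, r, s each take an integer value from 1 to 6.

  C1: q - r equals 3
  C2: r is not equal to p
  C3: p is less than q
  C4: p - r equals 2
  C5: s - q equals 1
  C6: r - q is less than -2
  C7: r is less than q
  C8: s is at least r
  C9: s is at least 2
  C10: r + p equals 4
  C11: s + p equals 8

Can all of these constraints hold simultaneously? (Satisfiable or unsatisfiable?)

Satisfiable

The assignment p = 3, q = 4, r = 1, s = 5 works:
  constraint 1 holds since q - r = 3.
  constraint 4 holds since p - r = 2.
  constraint 5 holds since s - q = 1.
The rest check out directly.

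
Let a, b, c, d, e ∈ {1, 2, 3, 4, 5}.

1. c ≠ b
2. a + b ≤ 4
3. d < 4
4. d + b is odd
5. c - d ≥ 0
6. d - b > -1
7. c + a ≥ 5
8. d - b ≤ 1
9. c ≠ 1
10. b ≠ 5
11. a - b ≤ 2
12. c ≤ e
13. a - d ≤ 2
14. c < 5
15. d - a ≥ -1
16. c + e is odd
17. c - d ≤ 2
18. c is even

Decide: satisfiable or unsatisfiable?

Satisfiable

Try a = 3, b = 1, c = 2, d = 2, e = 5.
Check constraint 2: a + b = 4; constraint 5: c - d = 0; constraint 6: d - b = 1. The remaining constraints are straightforward to verify.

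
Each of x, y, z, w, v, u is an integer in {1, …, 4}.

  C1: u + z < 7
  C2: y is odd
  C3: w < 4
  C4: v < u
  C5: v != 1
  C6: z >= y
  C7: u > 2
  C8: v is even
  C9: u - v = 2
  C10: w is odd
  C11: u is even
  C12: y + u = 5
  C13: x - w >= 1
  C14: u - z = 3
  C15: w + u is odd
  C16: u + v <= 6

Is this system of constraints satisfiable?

Setting (x, y, z, w, v, u) = (4, 1, 1, 1, 2, 4) satisfies everything: constraint 1: u + z = 5; constraint 9: u - v = 2, and the others follow.

Satisfiable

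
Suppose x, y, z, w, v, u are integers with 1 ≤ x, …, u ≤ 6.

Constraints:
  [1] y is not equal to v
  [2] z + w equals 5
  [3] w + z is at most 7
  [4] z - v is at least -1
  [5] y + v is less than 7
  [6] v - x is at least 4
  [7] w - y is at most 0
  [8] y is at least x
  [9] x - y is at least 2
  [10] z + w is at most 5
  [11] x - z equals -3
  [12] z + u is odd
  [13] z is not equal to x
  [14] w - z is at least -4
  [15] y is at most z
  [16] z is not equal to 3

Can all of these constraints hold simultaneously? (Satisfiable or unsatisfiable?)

Unsatisfiable

Constraints 4, 6, 7, 9, and 14 give w − z ≥ -4, z − v ≥ -1, v − x ≥ 4, x − y ≥ 2, y − w ≥ 0.
Adding all 5 inequalities: the left sides telescope to 0, and the right sides sum to (-4) + (-1) + 4 + 2 + 0 = 1. So 0 ≥ 1, which is false.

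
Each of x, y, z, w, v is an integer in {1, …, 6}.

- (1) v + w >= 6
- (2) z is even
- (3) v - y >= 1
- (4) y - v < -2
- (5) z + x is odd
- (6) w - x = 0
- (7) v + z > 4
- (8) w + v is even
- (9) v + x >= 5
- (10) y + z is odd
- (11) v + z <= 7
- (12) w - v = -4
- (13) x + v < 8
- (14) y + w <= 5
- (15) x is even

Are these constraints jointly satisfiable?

Constraint 2 makes z even and constraint 15 makes x even, so z + x must be even. Constraint 5 says z + x is odd — contradiction.

Unsatisfiable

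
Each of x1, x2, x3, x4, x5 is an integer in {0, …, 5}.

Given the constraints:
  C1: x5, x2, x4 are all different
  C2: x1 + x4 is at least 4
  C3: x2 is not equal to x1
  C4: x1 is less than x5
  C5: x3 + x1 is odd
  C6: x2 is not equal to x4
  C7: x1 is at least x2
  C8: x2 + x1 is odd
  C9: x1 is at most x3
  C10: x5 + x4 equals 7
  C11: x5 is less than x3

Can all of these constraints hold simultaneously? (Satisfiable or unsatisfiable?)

Setting (x1, x2, x3, x4, x5) = (2, 1, 5, 3, 4) satisfies everything: constraint 2: x1 + x4 = 5; constraint 10: x5 + x4 = 7, and the others follow.

Satisfiable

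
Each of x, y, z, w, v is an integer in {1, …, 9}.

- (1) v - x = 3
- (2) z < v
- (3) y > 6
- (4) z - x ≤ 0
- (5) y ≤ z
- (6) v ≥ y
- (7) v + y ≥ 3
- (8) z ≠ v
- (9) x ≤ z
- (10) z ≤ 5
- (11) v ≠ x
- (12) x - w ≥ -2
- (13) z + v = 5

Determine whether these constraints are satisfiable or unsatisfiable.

Unsatisfiable

From constraint 3: y ≥ 7. From constraints 5 and 10: y ≤ z and z ≤ 5, so y ≤ 5. But 5 < 7, so no value of y works.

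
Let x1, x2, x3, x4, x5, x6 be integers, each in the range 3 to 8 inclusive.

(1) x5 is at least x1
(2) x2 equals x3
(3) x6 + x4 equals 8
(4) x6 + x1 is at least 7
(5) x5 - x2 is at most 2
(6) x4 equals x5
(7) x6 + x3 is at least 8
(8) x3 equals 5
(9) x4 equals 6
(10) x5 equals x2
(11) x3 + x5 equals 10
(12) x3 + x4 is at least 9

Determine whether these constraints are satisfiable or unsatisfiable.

Constraint 9 fixes x4 = 6 and constraint 8 fixes x3 = 5. Constraints 2, 6, and 10 give x4 = x5 = x2 = x3, so x4 = x3. But 6 ≠ 5 — contradiction.

Unsatisfiable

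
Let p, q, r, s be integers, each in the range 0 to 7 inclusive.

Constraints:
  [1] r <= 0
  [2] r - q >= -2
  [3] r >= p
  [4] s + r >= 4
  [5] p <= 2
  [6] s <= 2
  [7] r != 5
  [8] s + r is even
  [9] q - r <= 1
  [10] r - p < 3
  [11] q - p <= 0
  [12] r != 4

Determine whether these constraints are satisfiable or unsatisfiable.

Unsatisfiable

From constraint 6: s ≤ 2. From constraint 1: r ≤ 0. Hence s + r ≤ 2. But constraint 4 requires s + r ≥ 4, and 4 > 2. Contradiction.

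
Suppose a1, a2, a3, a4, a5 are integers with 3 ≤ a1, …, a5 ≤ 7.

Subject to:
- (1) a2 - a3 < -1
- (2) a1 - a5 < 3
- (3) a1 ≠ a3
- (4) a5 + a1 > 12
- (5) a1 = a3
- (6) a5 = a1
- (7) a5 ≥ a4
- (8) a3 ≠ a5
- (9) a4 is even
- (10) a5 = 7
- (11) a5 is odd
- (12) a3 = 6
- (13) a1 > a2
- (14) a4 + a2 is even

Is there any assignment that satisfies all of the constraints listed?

Unsatisfiable

Constraint 10 fixes a5 = 7 and constraint 12 fixes a3 = 6. Constraints 5 and 6 give a5 = a1 = a3, so a5 = a3. But 7 ≠ 6 — contradiction.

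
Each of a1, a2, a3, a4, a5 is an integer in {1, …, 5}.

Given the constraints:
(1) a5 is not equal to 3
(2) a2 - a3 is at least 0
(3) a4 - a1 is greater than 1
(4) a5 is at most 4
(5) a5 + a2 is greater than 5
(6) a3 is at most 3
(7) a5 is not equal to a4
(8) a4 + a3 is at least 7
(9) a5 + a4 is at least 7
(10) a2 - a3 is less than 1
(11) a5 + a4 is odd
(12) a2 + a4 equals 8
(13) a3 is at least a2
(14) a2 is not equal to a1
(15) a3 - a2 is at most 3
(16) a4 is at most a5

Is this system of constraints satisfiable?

Unsatisfiable

From constraints 6 and 13: a2 ≤ a3 ≤ 3. From constraints 4 and 16: a4 ≤ a5 ≤ 4. Hence a2 + a4 ≤ 7. But constraint 12 requires a2 + a4 = 8, and 8 > 7. Contradiction.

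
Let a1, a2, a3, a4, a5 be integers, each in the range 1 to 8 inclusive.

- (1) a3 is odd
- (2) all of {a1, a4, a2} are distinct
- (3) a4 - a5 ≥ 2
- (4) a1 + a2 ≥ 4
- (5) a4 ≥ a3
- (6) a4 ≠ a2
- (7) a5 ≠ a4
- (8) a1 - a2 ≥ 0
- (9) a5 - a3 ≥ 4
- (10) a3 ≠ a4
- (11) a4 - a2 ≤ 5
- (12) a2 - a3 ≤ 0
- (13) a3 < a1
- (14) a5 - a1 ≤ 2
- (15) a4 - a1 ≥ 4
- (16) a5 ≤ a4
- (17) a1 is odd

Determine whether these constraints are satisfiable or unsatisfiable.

Constraints 9, 11, 12, 14, and 15 give a3 − a2 ≥ 0, a2 − a4 ≥ -5, a4 − a1 ≥ 4, a1 − a5 ≥ -2, a5 − a3 ≥ 4.
Adding all 5 inequalities: the left sides telescope to 0, and the right sides sum to 0 + (-5) + 4 + (-2) + 4 = 1. So 0 ≥ 1, which is false.

Unsatisfiable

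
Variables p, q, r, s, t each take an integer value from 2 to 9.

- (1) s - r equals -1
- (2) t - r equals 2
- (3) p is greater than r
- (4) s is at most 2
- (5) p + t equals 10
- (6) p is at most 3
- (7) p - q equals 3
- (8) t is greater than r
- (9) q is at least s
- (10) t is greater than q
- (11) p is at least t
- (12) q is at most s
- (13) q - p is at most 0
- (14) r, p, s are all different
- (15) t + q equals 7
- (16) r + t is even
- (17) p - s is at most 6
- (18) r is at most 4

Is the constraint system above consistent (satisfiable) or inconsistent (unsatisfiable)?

Unsatisfiable

From constraints 6 and 11: t ≤ p ≤ 3. From constraints 4 and 12: q ≤ s ≤ 2. Hence t + q ≤ 5. But constraint 15 requires t + q = 7, and 7 > 5. Contradiction.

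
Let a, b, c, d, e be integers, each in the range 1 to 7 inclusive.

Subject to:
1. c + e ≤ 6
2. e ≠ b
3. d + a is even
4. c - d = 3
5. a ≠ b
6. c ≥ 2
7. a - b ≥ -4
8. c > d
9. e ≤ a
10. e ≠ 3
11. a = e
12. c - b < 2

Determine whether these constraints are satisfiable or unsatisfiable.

Take a = 1, b = 5, c = 4, d = 1, e = 1. Then constraint 1: c + e = 5; constraint 4: c - d = 3, and every other listed constraint is also met.

Satisfiable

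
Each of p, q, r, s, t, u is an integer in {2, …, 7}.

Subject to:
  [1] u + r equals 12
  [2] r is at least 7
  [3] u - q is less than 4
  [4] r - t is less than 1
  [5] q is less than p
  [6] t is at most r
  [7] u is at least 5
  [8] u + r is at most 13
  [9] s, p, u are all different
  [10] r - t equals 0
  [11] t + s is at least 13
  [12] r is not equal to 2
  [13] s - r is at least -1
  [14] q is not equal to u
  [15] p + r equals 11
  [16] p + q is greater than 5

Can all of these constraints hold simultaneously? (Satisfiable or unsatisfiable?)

Satisfiable

One satisfying assignment is p = 4, q = 3, r = 7, s = 6, t = 7, u = 5.
For the less obvious constraints — constraint 1: u + r = 12; constraint 3: u - q = 2 — and the others hold by inspection.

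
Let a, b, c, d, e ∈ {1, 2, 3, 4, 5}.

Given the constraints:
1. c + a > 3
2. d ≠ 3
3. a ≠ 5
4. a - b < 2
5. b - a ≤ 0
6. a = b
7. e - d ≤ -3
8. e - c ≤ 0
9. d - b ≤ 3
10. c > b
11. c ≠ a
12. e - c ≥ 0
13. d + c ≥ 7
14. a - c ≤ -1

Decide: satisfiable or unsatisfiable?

Unsatisfiable

Constraints 5, 7, 9, 12, and 14 give a − b ≥ 0, b − d ≥ -3, d − e ≥ 3, e − c ≥ 0, c − a ≥ 1.
Adding all 5 inequalities: the left sides telescope to 0, and the right sides sum to 0 + (-3) + 3 + 0 + 1 = 1. So 0 ≥ 1, which is false.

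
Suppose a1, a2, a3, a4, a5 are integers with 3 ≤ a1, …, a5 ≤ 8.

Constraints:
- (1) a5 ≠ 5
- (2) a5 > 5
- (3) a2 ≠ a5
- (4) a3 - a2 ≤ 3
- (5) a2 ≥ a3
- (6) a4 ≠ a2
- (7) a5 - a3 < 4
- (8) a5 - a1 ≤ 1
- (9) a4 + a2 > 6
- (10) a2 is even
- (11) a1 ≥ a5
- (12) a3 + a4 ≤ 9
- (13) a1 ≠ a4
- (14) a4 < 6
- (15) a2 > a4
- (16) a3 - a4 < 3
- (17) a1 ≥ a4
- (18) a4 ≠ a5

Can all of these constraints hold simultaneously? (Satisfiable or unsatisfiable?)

Take a1 = 8, a2 = 4, a3 = 4, a4 = 3, a5 = 7. Then constraint 4: a3 - a2 = 0; constraint 7: a5 - a3 = 3; constraint 8: a5 - a1 = -1, and every other listed constraint is also met.

Satisfiable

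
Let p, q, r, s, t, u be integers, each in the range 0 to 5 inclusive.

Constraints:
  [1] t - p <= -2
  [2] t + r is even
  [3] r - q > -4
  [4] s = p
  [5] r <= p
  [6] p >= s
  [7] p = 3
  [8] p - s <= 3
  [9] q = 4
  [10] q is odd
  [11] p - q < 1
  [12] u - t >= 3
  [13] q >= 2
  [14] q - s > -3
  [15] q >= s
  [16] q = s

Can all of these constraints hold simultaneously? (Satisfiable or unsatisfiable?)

Unsatisfiable

Constraint 9 fixes q = 4 and constraint 7 fixes p = 3. Constraints 4 and 16 give q = s = p, so q = p. But 4 ≠ 3 — contradiction.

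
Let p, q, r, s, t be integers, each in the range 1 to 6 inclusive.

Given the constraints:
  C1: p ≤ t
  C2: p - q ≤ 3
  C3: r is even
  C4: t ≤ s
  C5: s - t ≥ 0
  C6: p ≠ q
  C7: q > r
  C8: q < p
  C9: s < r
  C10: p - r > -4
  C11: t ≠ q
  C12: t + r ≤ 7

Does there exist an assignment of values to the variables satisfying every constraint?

Unsatisfiable

Constraints 1, 5, 7, 8, and 9 give q < p, p ≤ t, t ≤ s, s < r, r < q. Chaining: q < p ≤ t ≤ s < r < q, which forces q < q — impossible.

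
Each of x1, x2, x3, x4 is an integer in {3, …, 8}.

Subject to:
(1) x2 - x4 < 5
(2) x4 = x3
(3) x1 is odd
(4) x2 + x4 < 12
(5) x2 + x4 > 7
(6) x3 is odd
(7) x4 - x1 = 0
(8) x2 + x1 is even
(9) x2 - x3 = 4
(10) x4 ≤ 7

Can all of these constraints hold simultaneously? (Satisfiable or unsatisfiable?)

Satisfiable

One satisfying assignment is x1 = 3, x2 = 7, x3 = 3, x4 = 3.
For the less obvious constraints — constraint 1: x2 - x4 = 4; constraint 4: x2 + x4 = 10 — and the others hold by inspection.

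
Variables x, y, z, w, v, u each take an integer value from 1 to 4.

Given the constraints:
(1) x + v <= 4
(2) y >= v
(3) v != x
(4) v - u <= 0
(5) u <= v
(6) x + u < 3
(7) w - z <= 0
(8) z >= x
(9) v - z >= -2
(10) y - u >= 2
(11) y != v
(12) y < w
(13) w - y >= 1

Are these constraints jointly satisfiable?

Unsatisfiable

Constraints 4, 7, 9, 10, and 13 give w − y ≥ 1, y − u ≥ 2, u − v ≥ 0, v − z ≥ -2, z − w ≥ 0.
Adding all 5 inequalities: the left sides telescope to 0, and the right sides sum to 1 + 2 + 0 + (-2) + 0 = 1. So 0 ≥ 1, which is false.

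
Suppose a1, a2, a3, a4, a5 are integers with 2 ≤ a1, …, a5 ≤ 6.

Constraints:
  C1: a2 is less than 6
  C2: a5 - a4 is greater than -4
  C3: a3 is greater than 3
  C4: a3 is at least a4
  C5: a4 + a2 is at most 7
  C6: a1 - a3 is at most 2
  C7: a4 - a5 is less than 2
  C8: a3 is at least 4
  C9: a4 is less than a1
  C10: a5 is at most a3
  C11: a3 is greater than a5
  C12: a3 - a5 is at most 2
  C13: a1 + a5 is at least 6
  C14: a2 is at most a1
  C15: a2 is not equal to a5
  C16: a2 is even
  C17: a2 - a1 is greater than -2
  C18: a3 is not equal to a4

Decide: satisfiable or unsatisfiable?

Take a1 = 5, a2 = 4, a3 = 4, a4 = 3, a5 = 2. Then constraint 2: a5 - a4 = -1; constraint 5: a4 + a2 = 7; constraint 6: a1 - a3 = 1, and every other listed constraint is also met.

Satisfiable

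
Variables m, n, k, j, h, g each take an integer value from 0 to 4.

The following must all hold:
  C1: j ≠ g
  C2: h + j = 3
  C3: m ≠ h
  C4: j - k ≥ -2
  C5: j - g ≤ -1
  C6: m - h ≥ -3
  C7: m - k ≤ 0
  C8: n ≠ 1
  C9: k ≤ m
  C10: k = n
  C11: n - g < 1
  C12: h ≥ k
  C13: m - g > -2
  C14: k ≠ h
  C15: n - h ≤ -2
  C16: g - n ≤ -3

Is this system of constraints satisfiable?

Constraints 4, 5, 6, 7, 15, and 16 give n − g ≥ 3, g − j ≥ 1, j − k ≥ -2, k − m ≥ 0, m − h ≥ -3, h − n ≥ 2.
Adding all 6 inequalities: the left sides telescope to 0, and the right sides sum to 3 + 1 + (-2) + 0 + (-3) + 2 = 1. So 0 ≥ 1, which is false.

Unsatisfiable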